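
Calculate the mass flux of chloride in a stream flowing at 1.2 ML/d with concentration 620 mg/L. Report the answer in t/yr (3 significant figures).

272 t/yr

1.2 ML/d = 0.01389 m³/s.
Mass flux = Q·C = 0.01389 m³/s × 620 g/m³ = 8.611 g/s.
= 8.611 g/s × 31.56 = 271.7 t/yr.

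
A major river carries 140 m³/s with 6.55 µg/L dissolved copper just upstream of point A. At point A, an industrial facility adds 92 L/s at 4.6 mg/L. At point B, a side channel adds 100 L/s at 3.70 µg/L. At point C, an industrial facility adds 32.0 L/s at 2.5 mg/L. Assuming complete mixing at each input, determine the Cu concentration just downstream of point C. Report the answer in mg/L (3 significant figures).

0.0101 mg/L

6.55 µg/L = 0.00655 mg/L.
92 L/s = 0.092 m³/s.
After input A: C = (140·0.00655 + 0.092·4.6) / 140.1 = 0.009567 mg/L.
100 L/s = 0.1 m³/s.
3.70 µg/L = 0.0037 mg/L.
After input B: C = (140.1·0.009567 + 0.1·0.0037) / 140.2 = 0.009562 mg/L.
32.0 L/s = 0.032 m³/s.
After input C: C = (140.2·0.009562 + 0.032·2.5) / 140.2 = 0.01013 mg/L.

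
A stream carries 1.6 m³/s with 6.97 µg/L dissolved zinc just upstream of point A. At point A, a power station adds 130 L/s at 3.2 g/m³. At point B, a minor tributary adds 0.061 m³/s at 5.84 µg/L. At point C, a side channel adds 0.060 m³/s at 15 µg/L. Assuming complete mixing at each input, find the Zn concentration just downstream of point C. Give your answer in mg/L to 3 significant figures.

0.231 mg/L

6.97 µg/L = 0.00697 mg/L.
130 L/s = 0.13 m³/s.
After input A: C = (1.6·0.00697 + 0.13·3.2) / 1.73 = 0.2469 mg/L.
5.84 µg/L = 0.00584 mg/L.
After input B: C = (1.73·0.2469 + 0.061·0.00584) / 1.791 = 0.2387 mg/L.
15 µg/L = 0.015 mg/L.
After input C: C = (1.791·0.2387 + 0.06·0.015) / 1.851 = 0.2314 mg/L.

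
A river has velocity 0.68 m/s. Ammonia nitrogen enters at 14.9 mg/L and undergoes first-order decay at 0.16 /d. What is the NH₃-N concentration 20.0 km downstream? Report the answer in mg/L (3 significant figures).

14.1 mg/L

Travel time t = 20.0 km / 0.68 m/s = 2e+04/0.68 = 2.941e+04 s = 0.3404 d.
First-order decay: C = 14.9·exp(−0.16·0.3404) = 14.9·0.947 = 14.11 mg/L.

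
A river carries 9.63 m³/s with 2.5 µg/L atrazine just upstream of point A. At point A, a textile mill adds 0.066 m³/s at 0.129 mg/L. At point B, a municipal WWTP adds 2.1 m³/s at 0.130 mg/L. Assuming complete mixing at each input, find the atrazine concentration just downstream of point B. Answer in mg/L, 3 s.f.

2.5 µg/L = 0.0025 mg/L.
After input A: C = (9.63·0.0025 + 0.066·0.129) / 9.696 = 0.003361 mg/L.
After input B: C = (9.696·0.003361 + 2.1·0.13) / 11.8 = 0.02591 mg/L.

0.0259 mg/L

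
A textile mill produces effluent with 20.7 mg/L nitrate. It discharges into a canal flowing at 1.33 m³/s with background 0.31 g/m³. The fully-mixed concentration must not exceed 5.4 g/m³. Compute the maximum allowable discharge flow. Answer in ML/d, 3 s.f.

Mass balance at complete mixing: C_std·(Q_w + Q_r) = Q_w·C_e + Q_r·C_b.
Rearranging, Q_w = Q_r·(C_std − C_b)/(C_e − C_std) = 1.33·(5.4 − 0.31) / (20.7 − 5.4) = 0.4425 m³/s.
= 38.23 ML/d.

38.2 ML/d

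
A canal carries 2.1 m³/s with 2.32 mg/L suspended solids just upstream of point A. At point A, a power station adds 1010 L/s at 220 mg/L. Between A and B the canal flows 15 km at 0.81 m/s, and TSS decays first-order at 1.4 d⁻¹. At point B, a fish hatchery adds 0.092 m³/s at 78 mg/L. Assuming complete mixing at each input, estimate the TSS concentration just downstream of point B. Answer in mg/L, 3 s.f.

1010 L/s = 1.01 m³/s.
After input A: C = (2.1·2.32 + 1.01·220) / 3.11 = 73.01 mg/L.
Over the 15 km reach to input B (t = 1.852e+04 s = 0.2143 d), decay gives C = 73.01·exp(−1.4·0.2143) = 54.09 mg/L.
After input B: C = (3.11·54.09 + 0.092·78) / 3.202 = 54.77 mg/L.

54.8 mg/L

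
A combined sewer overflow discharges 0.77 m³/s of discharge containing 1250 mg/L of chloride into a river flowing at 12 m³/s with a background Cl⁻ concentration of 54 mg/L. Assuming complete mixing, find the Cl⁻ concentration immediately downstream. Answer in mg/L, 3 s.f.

Flow-weighted mixing gives C = (0.77·1250 + 12·54) / (0.77 + 12) = 1610/12.77 = 126.1 mg/L.

126 mg/L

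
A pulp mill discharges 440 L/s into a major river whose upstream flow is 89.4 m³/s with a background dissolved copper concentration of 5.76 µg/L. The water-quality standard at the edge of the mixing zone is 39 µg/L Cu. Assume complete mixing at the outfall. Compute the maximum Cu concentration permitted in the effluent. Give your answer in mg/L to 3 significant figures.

6.79 mg/L

440 L/s = 0.44 m³/s.
5.76 µg/L = 0.00576 mg/L.
39 µg/L = 0.039 mg/L.
Mass balance: 0.039·89.84 = 0.44·Cₑ + 89.4·0.00576.
Cₑ = (3.504 − 0.5149) / 0.44 = 6.793 mg/L.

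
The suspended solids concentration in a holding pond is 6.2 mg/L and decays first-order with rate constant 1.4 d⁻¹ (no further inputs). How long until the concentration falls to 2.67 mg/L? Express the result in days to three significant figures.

0.602 d

t = ln(C₀/C)/k = ln(6.2/2.67)/1.4 = 0.8425/1.4 = 0.6018 d.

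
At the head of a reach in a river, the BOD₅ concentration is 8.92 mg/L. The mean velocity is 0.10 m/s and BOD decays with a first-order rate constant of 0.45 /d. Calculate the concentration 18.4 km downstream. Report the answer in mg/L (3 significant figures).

Travel time t = 18.4 km / 0.10 m/s = 1.84e+04/0.10 = 1.84e+05 s = 2.13 d.
First-order decay: C = 8.92·exp(−0.45·2.13) = 8.92·0.3835 = 3.421 mg/L.

3.42 mg/L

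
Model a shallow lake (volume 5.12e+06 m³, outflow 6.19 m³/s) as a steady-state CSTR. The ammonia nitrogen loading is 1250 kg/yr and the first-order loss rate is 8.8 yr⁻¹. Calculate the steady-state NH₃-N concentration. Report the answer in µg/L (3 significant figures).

Outflow Q = 6.19 m³/s × 3.156e+07 s/yr = 1.953e+08 m³/yr.
Steady-state CSTR mass balance: W = Q·C + k·V·C, so C = W/(Q + kV).
Q + kV = 1.953e+08 + 8.8·5.12e+06 = 2.404e+08 m³/yr.
C = 1250/2.404e+08 = 5.2e-06 kg/m³ = 0.0052 mg/L = 5.2 µg/L.

5.20 µg/L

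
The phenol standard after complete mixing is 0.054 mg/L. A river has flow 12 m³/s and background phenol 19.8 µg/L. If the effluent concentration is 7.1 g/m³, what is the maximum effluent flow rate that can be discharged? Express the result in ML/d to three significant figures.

19.8 µg/L = 0.0198 mg/L.
Mass balance at complete mixing: C_std·(Q_w + Q_r) = Q_w·C_e + Q_r·C_b.
Rearranging, Q_w = Q_r·(C_std − C_b)/(C_e − C_std) = 12·(0.054 − 0.0198) / (7.1 − 0.054) = 0.05825 m³/s.
= 5.032 ML/d.

5.03 ML/d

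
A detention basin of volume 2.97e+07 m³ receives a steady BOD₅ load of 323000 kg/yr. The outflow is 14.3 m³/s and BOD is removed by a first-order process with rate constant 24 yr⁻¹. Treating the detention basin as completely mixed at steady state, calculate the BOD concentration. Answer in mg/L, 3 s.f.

Outflow Q = 14.3 m³/s × 3.156e+07 s/yr = 4.513e+08 m³/yr.
Steady-state CSTR mass balance: W = Q·C + k·V·C, so C = W/(Q + kV).
Q + kV = 4.513e+08 + 24·2.97e+07 = 1.164e+09 m³/yr.
C = 323000/1.164e+09 = 0.0002775 kg/m³ = 0.2775 mg/L.

0.277 mg/L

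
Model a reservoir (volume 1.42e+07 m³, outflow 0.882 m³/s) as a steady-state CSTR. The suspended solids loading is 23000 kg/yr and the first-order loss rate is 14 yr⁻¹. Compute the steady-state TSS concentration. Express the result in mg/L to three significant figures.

Outflow Q = 0.882 m³/s × 3.156e+07 s/yr = 2.783e+07 m³/yr.
Steady-state CSTR mass balance: W = Q·C + k·V·C, so C = W/(Q + kV).
Q + kV = 2.783e+07 + 14·1.42e+07 = 2.266e+08 m³/yr.
C = 23000/2.266e+08 = 0.0001015 kg/m³ = 0.1015 mg/L.

0.101 mg/L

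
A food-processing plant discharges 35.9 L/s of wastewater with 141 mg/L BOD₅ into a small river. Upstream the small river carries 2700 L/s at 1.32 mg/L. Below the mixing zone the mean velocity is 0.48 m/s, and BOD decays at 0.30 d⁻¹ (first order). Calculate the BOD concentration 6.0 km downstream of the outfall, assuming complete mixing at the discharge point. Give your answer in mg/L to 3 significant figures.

3.02 mg/L

35.9 L/s = 0.0359 m³/s.
2700 L/s = 2.7 m³/s.
After complete mixing, C₀ = (0.0359·141 + 2.7·1.32) / 2.736 = 3.153 mg/L.
Travel time t = 6000 m / 0.48 m/s = 1.25e+04 s = 0.1447 d.
C = 3.153·exp(−0.30·0.1447) = 3.153·0.9575 = 3.019 mg/L.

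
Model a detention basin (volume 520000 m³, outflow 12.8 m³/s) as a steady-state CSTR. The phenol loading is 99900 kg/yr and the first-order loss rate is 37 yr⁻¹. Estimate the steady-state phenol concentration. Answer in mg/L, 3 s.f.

0.236 mg/L

Outflow Q = 12.8 m³/s × 3.156e+07 s/yr = 4.039e+08 m³/yr.
Steady-state CSTR mass balance: W = Q·C + k·V·C, so C = W/(Q + kV).
Q + kV = 4.039e+08 + 37·520000 = 4.232e+08 m³/yr.
C = 99900/4.232e+08 = 0.0002361 kg/m³ = 0.2361 mg/L.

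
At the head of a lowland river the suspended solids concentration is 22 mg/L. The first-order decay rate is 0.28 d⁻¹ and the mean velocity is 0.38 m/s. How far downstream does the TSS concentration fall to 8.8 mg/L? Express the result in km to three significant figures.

107 km

From C = C₀·e^(−kt), t = ln(C₀/C)/k = ln(22/8.8)/0.28 = 0.9163/0.28 = 3.272 d.
Distance = v·t = 0.38 m/s × 2.827e+05 s = 1.074e+05 m = 107.4 km.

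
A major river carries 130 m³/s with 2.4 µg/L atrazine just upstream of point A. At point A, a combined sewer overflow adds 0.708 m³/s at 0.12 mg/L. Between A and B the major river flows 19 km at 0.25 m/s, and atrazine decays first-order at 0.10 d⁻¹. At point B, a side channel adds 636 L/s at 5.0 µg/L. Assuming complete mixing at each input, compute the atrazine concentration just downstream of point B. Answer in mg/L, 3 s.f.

0.00279 mg/L

2.4 µg/L = 0.0024 mg/L.
After input A: C = (130·0.0024 + 0.708·0.12) / 130.7 = 0.003037 mg/L.
Over the 19 km reach to input B (t = 7.6e+04 s = 0.8796 d), decay gives C = 0.003037·exp(−0.10·0.8796) = 0.002781 mg/L.
636 L/s = 0.636 m³/s.
5.0 µg/L = 0.005 mg/L.
After input B: C = (130.7·0.002781 + 0.636·0.005) / 131.3 = 0.002792 mg/L.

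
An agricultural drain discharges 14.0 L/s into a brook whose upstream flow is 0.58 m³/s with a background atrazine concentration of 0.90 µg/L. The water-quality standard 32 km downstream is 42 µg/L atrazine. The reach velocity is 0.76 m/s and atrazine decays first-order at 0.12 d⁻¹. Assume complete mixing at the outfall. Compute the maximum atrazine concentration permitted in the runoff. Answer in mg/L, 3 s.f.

14.0 L/s = 0.014 m³/s.
0.90 µg/L = 0.0009 mg/L.
42 µg/L = 0.042 mg/L.
Travel time to the compliance point: t = 3.2e+04/0.76 = 4.211e+04 s = 0.4873 d; decay factor exp(−0.12·0.4873) = 0.9432.
So the concentration just after mixing may be at most 0.042/0.9432 = 0.04453 mg/L.
Mass balance: 0.04453·0.594 = 0.014·Cₑ + 0.58·0.0009.
Cₑ = (0.02645 − 0.000522) / 0.014 = 1.852 mg/L.

1.85 mg/L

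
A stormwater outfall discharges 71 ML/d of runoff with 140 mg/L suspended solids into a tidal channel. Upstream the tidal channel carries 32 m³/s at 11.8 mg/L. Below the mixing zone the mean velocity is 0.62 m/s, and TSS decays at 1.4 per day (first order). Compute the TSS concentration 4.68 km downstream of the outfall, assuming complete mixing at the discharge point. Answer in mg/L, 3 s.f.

13.3 mg/L

71 ML/d = 0.8218 m³/s.
After complete mixing, C₀ = (0.8218·140 + 32·11.8) / 32.82 = 15.01 mg/L.
Travel time t = 4680 m / 0.62 m/s = 7548 s = 0.08737 d.
C = 15.01·exp(−1.4·0.08737) = 15.01·0.8849 = 13.28 mg/L.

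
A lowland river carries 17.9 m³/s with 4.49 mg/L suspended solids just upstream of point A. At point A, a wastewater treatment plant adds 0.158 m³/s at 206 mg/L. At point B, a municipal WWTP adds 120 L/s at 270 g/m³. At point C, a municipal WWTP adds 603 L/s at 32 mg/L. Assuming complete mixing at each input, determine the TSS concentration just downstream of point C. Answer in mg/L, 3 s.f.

After input A: C = (17.9·4.49 + 0.158·206) / 18.06 = 6.253 mg/L.
120 L/s = 0.12 m³/s.
After input B: C = (18.06·6.253 + 0.12·270) / 18.18 = 7.994 mg/L.
603 L/s = 0.603 m³/s.
After input C: C = (18.18·7.994 + 0.603·32) / 18.78 = 8.765 mg/L.

8.76 mg/L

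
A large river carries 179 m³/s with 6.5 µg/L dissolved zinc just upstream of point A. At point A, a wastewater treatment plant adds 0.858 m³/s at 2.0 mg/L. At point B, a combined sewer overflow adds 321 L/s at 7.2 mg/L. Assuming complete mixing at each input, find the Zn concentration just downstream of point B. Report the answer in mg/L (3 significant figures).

0.0288 mg/L

6.5 µg/L = 0.0065 mg/L.
After input A: C = (179·0.0065 + 0.858·2) / 179.9 = 0.01601 mg/L.
321 L/s = 0.321 m³/s.
After input B: C = (179.9·0.01601 + 0.321·7.2) / 180.2 = 0.02881 mg/L.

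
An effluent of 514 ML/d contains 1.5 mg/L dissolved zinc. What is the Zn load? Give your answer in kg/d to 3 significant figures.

771 kg/d

514 ML/d = 5.949 m³/s.
Mass flux = Q·C = 5.949 m³/s × 1.5 g/m³ = 8.924 g/s.
= 8.924 g/s × 86.4 = 771 kg/d.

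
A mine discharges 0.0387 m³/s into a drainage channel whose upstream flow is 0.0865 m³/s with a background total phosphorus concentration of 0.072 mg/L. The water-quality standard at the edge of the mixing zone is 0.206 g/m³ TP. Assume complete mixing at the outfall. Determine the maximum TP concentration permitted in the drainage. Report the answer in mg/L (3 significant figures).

0.506 mg/L

Mass balance: 0.206·0.1252 = 0.0387·Cₑ + 0.0865·0.072.
Cₑ = (0.02579 − 0.006228) / 0.0387 = 0.5055 mg/L.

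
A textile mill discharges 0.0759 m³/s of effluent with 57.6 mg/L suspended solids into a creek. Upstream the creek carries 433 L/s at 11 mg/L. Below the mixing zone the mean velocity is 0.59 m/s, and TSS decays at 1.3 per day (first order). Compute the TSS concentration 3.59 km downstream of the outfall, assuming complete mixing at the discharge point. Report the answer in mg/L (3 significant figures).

433 L/s = 0.433 m³/s.
After complete mixing, C₀ = (0.0759·57.6 + 0.433·11) / 0.5089 = 17.95 mg/L.
Travel time t = 3590 m / 0.59 m/s = 6085 s = 0.07043 d.
C = 17.95·exp(−1.3·0.07043) = 17.95·0.9125 = 16.38 mg/L.

16.4 mg/L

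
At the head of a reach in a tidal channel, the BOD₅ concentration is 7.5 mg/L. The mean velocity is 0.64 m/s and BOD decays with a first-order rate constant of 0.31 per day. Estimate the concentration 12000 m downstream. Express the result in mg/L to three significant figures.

Travel time t = 12000 m / 0.64 m/s = 1.2e+04/0.64 = 1.875e+04 s = 0.217 d.
First-order decay: C = 7.5·exp(−0.31·0.217) = 7.5·0.9349 = 7.012 mg/L.

7.01 mg/L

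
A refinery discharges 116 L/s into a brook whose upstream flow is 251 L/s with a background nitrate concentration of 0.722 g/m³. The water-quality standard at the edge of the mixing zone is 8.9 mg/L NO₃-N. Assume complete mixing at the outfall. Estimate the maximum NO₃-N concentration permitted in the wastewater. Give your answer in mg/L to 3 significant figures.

116 L/s = 0.116 m³/s.
251 L/s = 0.251 m³/s.
Mass balance: 8.9·0.367 = 0.116·Cₑ + 0.251·0.722.
Cₑ = (3.266 − 0.1812) / 0.116 = 26.6 mg/L.

26.6 mg/L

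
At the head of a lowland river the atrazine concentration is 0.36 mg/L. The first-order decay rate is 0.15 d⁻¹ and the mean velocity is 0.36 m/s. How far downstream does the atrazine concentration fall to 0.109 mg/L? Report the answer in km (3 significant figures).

248 km

From C = C₀·e^(−kt), t = ln(C₀/C)/k = ln(0.36/0.109)/0.15 = 1.195/0.15 = 7.965 d.
Distance = v·t = 0.36 m/s × 6.882e+05 s = 2.477e+05 m = 247.7 km.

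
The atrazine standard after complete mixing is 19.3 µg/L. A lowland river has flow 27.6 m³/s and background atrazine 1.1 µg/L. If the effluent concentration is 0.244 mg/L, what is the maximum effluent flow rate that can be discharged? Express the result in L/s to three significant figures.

2240 L/s

1.1 µg/L = 0.0011 mg/L.
19.3 µg/L = 0.0193 mg/L.
Mass balance at complete mixing: C_std·(Q_w + Q_r) = Q_w·C_e + Q_r·C_b.
Rearranging, Q_w = Q_r·(C_std − C_b)/(C_e − C_std) = 27.6·(0.0193 − 0.0011) / (0.244 − 0.0193) = 2.236 m³/s.
= 2236 L/s.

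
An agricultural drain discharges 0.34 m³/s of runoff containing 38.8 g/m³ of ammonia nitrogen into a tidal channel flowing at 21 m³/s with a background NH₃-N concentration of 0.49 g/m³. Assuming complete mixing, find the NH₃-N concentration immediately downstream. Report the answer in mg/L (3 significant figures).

1.10 mg/L

Conservation of mass across the mixing zone: C = (0.34·38.8 + 21·0.49) / (0.34 + 21) = 23.48/21.34 = 1.1 mg/L.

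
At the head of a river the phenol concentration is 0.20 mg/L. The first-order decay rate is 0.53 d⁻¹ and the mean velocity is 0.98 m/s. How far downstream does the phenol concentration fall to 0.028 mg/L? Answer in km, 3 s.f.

From C = C₀·e^(−kt), t = ln(C₀/C)/k = ln(0.20/0.028)/0.53 = 1.966/0.53 = 3.71 d.
Distance = v·t = 0.98 m/s × 3.205e+05 s = 3.141e+05 m = 314.1 km.

314 km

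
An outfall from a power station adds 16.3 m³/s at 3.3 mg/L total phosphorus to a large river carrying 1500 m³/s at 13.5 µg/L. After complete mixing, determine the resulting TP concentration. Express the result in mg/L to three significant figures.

13.5 µg/L = 0.0135 mg/L.
By mass balance at complete mixing, C = (16.3·3.3 + 1500·0.0135) / (16.3 + 1500) = 74.04/1516 = 0.04883 mg/L.

0.0488 mg/L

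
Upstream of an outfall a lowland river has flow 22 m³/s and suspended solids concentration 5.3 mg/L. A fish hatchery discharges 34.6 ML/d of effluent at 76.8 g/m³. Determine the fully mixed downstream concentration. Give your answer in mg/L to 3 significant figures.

6.58 mg/L

34.6 ML/d = 0.4005 m³/s.
Conservation of mass across the mixing zone: C = (0.4005·76.8 + 22·5.3) / (0.4005 + 22) = 147.4/22.4 = 6.578 mg/L.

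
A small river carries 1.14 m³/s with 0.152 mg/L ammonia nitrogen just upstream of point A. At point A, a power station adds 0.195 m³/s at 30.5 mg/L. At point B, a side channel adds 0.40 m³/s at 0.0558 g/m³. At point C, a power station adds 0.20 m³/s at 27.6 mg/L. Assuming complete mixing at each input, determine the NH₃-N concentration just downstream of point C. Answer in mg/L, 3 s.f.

After input A: C = (1.14·0.152 + 0.195·30.5) / 1.335 = 4.585 mg/L.
After input B: C = (1.335·4.585 + 0.4·0.0558) / 1.735 = 3.541 mg/L.
After input C: C = (1.735·3.541 + 0.2·27.6) / 1.935 = 6.027 mg/L.

6.03 mg/L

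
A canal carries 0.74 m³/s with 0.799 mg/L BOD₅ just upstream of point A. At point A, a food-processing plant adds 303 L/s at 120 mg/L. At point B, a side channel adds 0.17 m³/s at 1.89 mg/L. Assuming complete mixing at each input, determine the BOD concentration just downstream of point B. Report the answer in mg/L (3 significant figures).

303 L/s = 0.303 m³/s.
After input A: C = (0.74·0.799 + 0.303·120) / 1.043 = 35.43 mg/L.
After input B: C = (1.043·35.43 + 0.17·1.89) / 1.213 = 30.73 mg/L.

30.7 mg/L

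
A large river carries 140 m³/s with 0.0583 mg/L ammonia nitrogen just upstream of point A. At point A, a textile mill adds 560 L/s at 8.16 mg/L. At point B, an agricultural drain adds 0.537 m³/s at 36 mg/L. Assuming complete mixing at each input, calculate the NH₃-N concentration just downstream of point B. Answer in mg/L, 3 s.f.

560 L/s = 0.56 m³/s.
After input A: C = (140·0.0583 + 0.56·8.16) / 140.6 = 0.09058 mg/L.
After input B: C = (140.6·0.09058 + 0.537·36) / 141.1 = 0.2272 mg/L.

0.227 mg/L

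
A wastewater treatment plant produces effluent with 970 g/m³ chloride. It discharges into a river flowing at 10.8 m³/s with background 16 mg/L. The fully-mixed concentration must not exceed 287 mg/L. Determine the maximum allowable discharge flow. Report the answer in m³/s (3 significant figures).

Mass balance at complete mixing: C_std·(Q_w + Q_r) = Q_w·C_e + Q_r·C_b.
Rearranging, Q_w = Q_r·(C_std − C_b)/(C_e − C_std) = 10.8·(287 − 16) / (970 − 287) = 4.285 m³/s.

4.29 m³/s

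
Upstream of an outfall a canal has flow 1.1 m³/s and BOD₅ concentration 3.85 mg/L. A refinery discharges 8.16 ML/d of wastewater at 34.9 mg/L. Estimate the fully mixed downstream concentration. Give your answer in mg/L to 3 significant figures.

6.31 mg/L

8.16 ML/d = 0.09444 m³/s.
By mass balance at complete mixing, C = (0.09444·34.9 + 1.1·3.85) / (0.09444 + 1.1) = 7.531/1.194 = 6.305 mg/L.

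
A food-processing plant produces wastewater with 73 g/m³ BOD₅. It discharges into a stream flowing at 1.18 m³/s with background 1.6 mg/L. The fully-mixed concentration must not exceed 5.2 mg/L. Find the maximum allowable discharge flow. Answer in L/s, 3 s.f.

62.7 L/s

Mass balance at complete mixing: C_std·(Q_w + Q_r) = Q_w·C_e + Q_r·C_b.
Rearranging, Q_w = Q_r·(C_std − C_b)/(C_e − C_std) = 1.18·(5.2 − 1.6) / (73 − 5.2) = 0.06265 m³/s.
= 62.65 L/s.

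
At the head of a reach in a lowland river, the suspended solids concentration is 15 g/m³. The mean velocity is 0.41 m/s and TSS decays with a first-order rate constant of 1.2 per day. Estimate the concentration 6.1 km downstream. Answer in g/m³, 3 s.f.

Travel time t = 6.1 km / 0.41 m/s = 6100/0.41 = 1.488e+04 s = 0.1722 d.
First-order decay: C = 15·exp(−1.2·0.1722) = 15·0.8133 = 12.2 g/m³.

12.2 g/m³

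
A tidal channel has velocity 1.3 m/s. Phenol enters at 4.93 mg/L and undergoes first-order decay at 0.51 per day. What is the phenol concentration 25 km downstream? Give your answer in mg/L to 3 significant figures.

4.40 mg/L

Travel time t = 25 km / 1.3 m/s = 2.5e+04/1.3 = 1.923e+04 s = 0.2226 d.
First-order decay: C = 4.93·exp(−0.51·0.2226) = 4.93·0.8927 = 4.401 mg/L.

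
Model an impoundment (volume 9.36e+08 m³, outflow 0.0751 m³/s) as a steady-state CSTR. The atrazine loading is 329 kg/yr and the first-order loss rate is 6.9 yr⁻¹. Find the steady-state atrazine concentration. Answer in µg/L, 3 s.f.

0.0509 µg/L

Outflow Q = 0.0751 m³/s × 3.156e+07 s/yr = 2.37e+06 m³/yr.
Steady-state CSTR mass balance: W = Q·C + k·V·C, so C = W/(Q + kV).
Q + kV = 2.37e+06 + 6.9·9.36e+08 = 6.461e+09 m³/yr.
C = 329/6.461e+09 = 5.092e-08 kg/m³ = 5.092e-05 mg/L = 0.05092 µg/L.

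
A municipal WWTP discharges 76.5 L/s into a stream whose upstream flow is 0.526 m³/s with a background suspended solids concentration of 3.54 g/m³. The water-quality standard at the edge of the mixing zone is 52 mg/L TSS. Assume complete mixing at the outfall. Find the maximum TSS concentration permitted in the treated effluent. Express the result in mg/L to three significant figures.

76.5 L/s = 0.0765 m³/s.
Mass balance: 52·0.6025 = 0.0765·Cₑ + 0.526·3.54.
Cₑ = (31.33 − 1.862) / 0.0765 = 385.2 mg/L.

385 mg/L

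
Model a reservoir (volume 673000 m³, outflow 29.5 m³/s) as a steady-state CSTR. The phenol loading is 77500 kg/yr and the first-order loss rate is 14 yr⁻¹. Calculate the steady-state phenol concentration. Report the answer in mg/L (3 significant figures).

Outflow Q = 29.5 m³/s × 3.156e+07 s/yr = 9.309e+08 m³/yr.
Steady-state CSTR mass balance: W = Q·C + k·V·C, so C = W/(Q + kV).
Q + kV = 9.309e+08 + 14·673000 = 9.404e+08 m³/yr.
C = 77500/9.404e+08 = 8.241e-05 kg/m³ = 0.08241 mg/L.

0.0824 mg/L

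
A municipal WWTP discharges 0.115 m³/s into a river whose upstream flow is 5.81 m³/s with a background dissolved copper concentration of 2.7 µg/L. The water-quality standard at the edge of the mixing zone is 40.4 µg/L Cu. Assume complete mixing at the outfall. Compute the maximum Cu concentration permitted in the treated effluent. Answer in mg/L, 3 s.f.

1.95 mg/L

2.7 µg/L = 0.0027 mg/L.
40.4 µg/L = 0.0404 mg/L.
Mass balance: 0.0404·5.925 = 0.115·Cₑ + 5.81·0.0027.
Cₑ = (0.2394 − 0.01569) / 0.115 = 1.945 mg/L.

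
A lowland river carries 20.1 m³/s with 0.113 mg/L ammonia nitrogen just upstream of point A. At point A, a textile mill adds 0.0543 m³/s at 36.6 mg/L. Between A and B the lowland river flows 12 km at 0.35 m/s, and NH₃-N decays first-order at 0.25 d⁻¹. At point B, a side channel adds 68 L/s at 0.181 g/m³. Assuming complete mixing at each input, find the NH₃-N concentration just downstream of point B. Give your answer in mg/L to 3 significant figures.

0.191 mg/L

After input A: C = (20.1·0.113 + 0.0543·36.6) / 20.15 = 0.2113 mg/L.
Over the 12 km reach to input B (t = 3.429e+04 s = 0.3968 d), decay gives C = 0.2113·exp(−0.25·0.3968) = 0.1913 mg/L.
68 L/s = 0.068 m³/s.
After input B: C = (20.15·0.1913 + 0.068·0.181) / 20.22 = 0.1913 mg/L.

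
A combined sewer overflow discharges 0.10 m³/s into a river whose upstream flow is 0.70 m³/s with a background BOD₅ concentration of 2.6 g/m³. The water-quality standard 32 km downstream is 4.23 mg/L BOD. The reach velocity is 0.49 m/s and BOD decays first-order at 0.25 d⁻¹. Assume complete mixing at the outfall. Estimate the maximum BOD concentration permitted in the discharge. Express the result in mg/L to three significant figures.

22.7 mg/L

Travel time to the compliance point: t = 3.2e+04/0.49 = 6.531e+04 s = 0.7559 d; decay factor exp(−0.25·0.7559) = 0.8278.
So the concentration just after mixing may be at most 4.23/0.8278 = 5.11 mg/L.
Mass balance: 5.11·0.8 = 0.1·Cₑ + 0.7·2.6.
Cₑ = (4.088 − 1.82) / 0.1 = 22.68 mg/L.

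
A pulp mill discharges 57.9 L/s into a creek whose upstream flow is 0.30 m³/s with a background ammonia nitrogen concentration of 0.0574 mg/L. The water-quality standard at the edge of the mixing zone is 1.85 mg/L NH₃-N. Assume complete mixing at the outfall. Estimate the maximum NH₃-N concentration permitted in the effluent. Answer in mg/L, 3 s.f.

11.1 mg/L

57.9 L/s = 0.0579 m³/s.
Mass balance: 1.85·0.3579 = 0.0579·Cₑ + 0.3·0.0574.
Cₑ = (0.6621 − 0.01722) / 0.0579 = 11.14 mg/L.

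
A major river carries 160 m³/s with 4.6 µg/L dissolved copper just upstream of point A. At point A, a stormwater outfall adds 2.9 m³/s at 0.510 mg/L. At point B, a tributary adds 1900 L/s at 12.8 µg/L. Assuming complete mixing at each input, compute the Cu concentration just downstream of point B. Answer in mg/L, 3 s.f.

0.0136 mg/L

4.6 µg/L = 0.0046 mg/L.
After input A: C = (160·0.0046 + 2.9·0.51) / 162.9 = 0.0136 mg/L.
1900 L/s = 1.9 m³/s.
12.8 µg/L = 0.0128 mg/L.
After input B: C = (162.9·0.0136 + 1.9·0.0128) / 164.8 = 0.01359 mg/L.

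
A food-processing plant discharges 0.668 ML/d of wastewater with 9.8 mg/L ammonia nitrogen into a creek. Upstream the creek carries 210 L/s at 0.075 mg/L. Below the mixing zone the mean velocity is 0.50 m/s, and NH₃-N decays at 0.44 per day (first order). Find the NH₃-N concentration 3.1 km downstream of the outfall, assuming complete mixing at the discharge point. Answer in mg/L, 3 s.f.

0.407 mg/L

0.668 ML/d = 0.007731 m³/s.
210 L/s = 0.21 m³/s.
After complete mixing, C₀ = (0.007731·9.8 + 0.21·0.075) / 0.2177 = 0.4203 mg/L.
Travel time t = 3100 m / 0.50 m/s = 6200 s = 0.07176 d.
C = 0.4203·exp(−0.44·0.07176) = 0.4203·0.9689 = 0.4073 mg/L.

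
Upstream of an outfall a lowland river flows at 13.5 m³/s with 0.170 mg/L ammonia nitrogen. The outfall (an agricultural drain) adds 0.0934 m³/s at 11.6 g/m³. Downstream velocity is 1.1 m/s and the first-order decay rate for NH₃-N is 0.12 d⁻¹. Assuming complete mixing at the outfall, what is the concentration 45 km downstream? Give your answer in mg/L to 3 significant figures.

0.235 mg/L

After complete mixing, C₀ = (0.0934·11.6 + 13.5·0.17) / 13.59 = 0.2485 mg/L.
Travel time t = 4.5e+04 m / 1.1 m/s = 4.091e+04 s = 0.4735 d.
C = 0.2485·exp(−0.12·0.4735) = 0.2485·0.9448 = 0.2348 mg/L.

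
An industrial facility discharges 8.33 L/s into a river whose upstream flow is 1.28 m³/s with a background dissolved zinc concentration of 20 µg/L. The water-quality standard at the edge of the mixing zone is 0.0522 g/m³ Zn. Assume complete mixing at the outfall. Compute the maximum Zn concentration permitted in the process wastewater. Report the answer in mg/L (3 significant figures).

8.33 L/s = 0.00833 m³/s.
20 µg/L = 0.02 mg/L.
Mass balance: 0.0522·1.288 = 0.00833·Cₑ + 1.28·0.02.
Cₑ = (0.06725 − 0.0256) / 0.00833 = 5 mg/L.

5.00 mg/L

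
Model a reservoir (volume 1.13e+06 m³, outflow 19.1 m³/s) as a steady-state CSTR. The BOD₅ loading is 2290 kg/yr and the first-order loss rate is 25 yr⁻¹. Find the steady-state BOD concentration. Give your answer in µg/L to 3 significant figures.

3.63 µg/L

Outflow Q = 19.1 m³/s × 3.156e+07 s/yr = 6.028e+08 m³/yr.
Steady-state CSTR mass balance: W = Q·C + k·V·C, so C = W/(Q + kV).
Q + kV = 6.028e+08 + 25·1.13e+06 = 6.31e+08 m³/yr.
C = 2290/6.31e+08 = 3.629e-06 kg/m³ = 0.003629 mg/L = 3.629 µg/L.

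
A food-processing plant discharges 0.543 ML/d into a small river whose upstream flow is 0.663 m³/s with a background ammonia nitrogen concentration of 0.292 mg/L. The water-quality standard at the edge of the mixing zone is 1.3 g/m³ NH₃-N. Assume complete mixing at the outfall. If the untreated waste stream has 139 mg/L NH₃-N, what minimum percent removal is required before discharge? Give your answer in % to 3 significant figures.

22.6 %

0.543 ML/d = 0.006285 m³/s.
Mass balance: 1.3·0.6693 = 0.006285·Cₑ + 0.663·0.292.
Cₑ = (0.8701 − 0.1936) / 0.006285 = 107.6 mg/L.
Required removal = 1 − 107.6/139 = 22.56 %.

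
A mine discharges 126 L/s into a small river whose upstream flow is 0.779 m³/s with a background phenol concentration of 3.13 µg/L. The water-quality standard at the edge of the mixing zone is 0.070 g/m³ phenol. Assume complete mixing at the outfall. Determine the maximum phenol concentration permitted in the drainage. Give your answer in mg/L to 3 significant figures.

126 L/s = 0.126 m³/s.
3.13 µg/L = 0.00313 mg/L.
Mass balance: 0.07·0.905 = 0.126·Cₑ + 0.779·0.00313.
Cₑ = (0.06335 − 0.002438) / 0.126 = 0.4834 mg/L.

0.483 mg/L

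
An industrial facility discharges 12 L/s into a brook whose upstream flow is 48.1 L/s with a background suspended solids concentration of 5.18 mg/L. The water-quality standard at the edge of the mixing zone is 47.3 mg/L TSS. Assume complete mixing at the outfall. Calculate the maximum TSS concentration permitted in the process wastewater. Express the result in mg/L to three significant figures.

12 L/s = 0.012 m³/s.
48.1 L/s = 0.0481 m³/s.
Mass balance: 47.3·0.0601 = 0.012·Cₑ + 0.0481·5.18.
Cₑ = (2.843 − 0.2492) / 0.012 = 216.1 mg/L.

216 mg/L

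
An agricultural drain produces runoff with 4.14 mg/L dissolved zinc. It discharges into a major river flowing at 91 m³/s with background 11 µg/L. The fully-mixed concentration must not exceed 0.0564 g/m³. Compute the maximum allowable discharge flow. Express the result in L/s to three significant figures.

11 µg/L = 0.011 mg/L.
Mass balance at complete mixing: C_std·(Q_w + Q_r) = Q_w·C_e + Q_r·C_b.
Rearranging, Q_w = Q_r·(C_std − C_b)/(C_e − C_std) = 91·(0.0564 − 0.011) / (4.14 − 0.0564) = 1.012 m³/s.
= 1012 L/s.

1010 L/s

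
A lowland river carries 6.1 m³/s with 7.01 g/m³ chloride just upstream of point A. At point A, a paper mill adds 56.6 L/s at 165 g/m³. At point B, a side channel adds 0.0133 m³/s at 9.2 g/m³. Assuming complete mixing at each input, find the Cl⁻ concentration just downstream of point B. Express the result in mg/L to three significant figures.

56.6 L/s = 0.0566 m³/s.
After input A: C = (6.1·7.01 + 0.0566·165) / 6.157 = 8.462 mg/L.
After input B: C = (6.157·8.462 + 0.0133·9.2) / 6.17 = 8.464 mg/L.

8.46 mg/L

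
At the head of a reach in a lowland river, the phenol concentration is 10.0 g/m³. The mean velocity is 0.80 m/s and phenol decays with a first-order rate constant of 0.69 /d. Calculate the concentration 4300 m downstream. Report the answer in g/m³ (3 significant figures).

9.58 g/m³

Travel time t = 4300 m / 0.80 m/s = 4300/0.80 = 5375 s = 0.06221 d.
First-order decay: C = 10.0·exp(−0.69·0.06221) = 10.0·0.958 = 9.58 g/m³.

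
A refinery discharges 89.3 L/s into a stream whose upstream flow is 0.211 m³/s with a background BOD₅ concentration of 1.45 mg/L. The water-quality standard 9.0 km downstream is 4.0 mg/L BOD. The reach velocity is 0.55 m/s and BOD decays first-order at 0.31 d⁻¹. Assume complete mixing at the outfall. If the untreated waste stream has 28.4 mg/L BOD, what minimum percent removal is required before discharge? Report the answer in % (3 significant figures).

89.3 L/s = 0.0893 m³/s.
Travel time to the compliance point: t = 9000/0.55 = 1.636e+04 s = 0.1894 d; decay factor exp(−0.31·0.1894) = 0.943.
So the concentration just after mixing may be at most 4/0.943 = 4.242 mg/L.
Mass balance: 4.242·0.3003 = 0.0893·Cₑ + 0.211·1.45.
Cₑ = (1.274 − 0.3059) / 0.0893 = 10.84 mg/L.
Required removal = 1 − 10.84/28.4 = 61.84 %.

61.8 %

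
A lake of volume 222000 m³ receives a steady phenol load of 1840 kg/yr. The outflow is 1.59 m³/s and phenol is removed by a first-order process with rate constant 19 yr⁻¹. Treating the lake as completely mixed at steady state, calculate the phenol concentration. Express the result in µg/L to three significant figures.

Outflow Q = 1.59 m³/s × 3.156e+07 s/yr = 5.018e+07 m³/yr.
Steady-state CSTR mass balance: W = Q·C + k·V·C, so C = W/(Q + kV).
Q + kV = 5.018e+07 + 19·222000 = 5.439e+07 m³/yr.
C = 1840/5.439e+07 = 3.383e-05 kg/m³ = 0.03383 mg/L = 33.83 µg/L.

33.8 µg/L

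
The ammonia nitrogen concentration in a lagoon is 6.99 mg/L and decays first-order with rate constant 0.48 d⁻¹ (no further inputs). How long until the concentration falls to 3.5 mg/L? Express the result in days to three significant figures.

t = ln(C₀/C)/k = ln(6.99/3.5)/0.48 = 0.6917/0.48 = 1.441 d.

1.44 d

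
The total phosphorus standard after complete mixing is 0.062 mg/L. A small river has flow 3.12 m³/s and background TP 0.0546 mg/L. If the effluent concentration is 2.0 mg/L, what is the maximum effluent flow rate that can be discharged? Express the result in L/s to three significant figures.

11.9 L/s

Mass balance at complete mixing: C_std·(Q_w + Q_r) = Q_w·C_e + Q_r·C_b.
Rearranging, Q_w = Q_r·(C_std − C_b)/(C_e − C_std) = 3.12·(0.062 − 0.0546) / (2 − 0.062) = 0.01191 m³/s.
= 11.91 L/s.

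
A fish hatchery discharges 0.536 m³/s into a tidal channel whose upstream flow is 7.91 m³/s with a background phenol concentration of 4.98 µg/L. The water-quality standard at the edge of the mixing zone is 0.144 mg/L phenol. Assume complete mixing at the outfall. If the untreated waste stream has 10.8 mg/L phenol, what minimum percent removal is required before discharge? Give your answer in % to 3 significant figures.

79.7 %

4.98 µg/L = 0.00498 mg/L.
Mass balance: 0.144·8.446 = 0.536·Cₑ + 7.91·0.00498.
Cₑ = (1.216 − 0.03939) / 0.536 = 2.196 mg/L.
Required removal = 1 − 2.196/10.8 = 79.67 %.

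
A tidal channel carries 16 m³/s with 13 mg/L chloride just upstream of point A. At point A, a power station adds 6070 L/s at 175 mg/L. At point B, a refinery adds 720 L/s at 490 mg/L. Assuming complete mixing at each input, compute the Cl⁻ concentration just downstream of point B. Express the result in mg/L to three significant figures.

6070 L/s = 6.07 m³/s.
After input A: C = (16·13 + 6.07·175) / 22.07 = 57.56 mg/L.
720 L/s = 0.72 m³/s.
After input B: C = (22.07·57.56 + 0.72·490) / 22.79 = 71.22 mg/L.

71.2 mg/L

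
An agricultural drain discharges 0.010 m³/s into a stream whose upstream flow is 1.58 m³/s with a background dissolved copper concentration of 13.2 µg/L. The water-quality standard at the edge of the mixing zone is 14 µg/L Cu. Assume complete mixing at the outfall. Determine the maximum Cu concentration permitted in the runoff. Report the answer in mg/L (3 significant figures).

13.2 µg/L = 0.0132 mg/L.
14 µg/L = 0.014 mg/L.
Mass balance: 0.014·1.59 = 0.01·Cₑ + 1.58·0.0132.
Cₑ = (0.02226 − 0.02086) / 0.01 = 0.1404 mg/L.

0.140 mg/L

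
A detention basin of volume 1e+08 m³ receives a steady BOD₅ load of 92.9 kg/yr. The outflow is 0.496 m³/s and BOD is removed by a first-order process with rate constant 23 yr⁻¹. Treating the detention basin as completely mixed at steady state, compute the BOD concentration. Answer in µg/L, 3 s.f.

0.0401 µg/L

Outflow Q = 0.496 m³/s × 3.156e+07 s/yr = 1.565e+07 m³/yr.
Steady-state CSTR mass balance: W = Q·C + k·V·C, so C = W/(Q + kV).
Q + kV = 1.565e+07 + 23·1e+08 = 2.316e+09 m³/yr.
C = 92.9/2.316e+09 = 4.012e-08 kg/m³ = 4.012e-05 mg/L = 0.04012 µg/L.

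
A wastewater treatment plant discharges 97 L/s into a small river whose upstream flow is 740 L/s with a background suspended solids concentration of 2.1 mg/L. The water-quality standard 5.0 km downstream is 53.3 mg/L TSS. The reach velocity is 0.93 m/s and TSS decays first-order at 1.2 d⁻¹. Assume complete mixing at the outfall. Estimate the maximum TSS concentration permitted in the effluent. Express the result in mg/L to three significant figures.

97 L/s = 0.097 m³/s.
740 L/s = 0.74 m³/s.
Travel time to the compliance point: t = 5000/0.93 = 5376 s = 0.06223 d; decay factor exp(−1.2·0.06223) = 0.928.
So the concentration just after mixing may be at most 53.3/0.928 = 57.43 mg/L.
Mass balance: 57.43·0.837 = 0.097·Cₑ + 0.74·2.1.
Cₑ = (48.07 − 1.554) / 0.097 = 479.6 mg/L.

480 mg/L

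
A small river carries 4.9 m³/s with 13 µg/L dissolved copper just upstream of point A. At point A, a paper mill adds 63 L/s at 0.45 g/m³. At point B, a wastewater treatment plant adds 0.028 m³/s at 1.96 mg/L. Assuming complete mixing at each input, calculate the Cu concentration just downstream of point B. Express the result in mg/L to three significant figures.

0.0294 mg/L

13 µg/L = 0.013 mg/L.
63 L/s = 0.063 m³/s.
After input A: C = (4.9·0.013 + 0.063·0.45) / 4.963 = 0.01855 mg/L.
After input B: C = (4.963·0.01855 + 0.028·1.96) / 4.991 = 0.02944 mg/L.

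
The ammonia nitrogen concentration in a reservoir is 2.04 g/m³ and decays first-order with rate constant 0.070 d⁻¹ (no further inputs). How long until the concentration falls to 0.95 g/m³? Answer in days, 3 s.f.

10.9 d

t = ln(C₀/C)/k = ln(2.04/0.95)/0.070 = 0.7642/0.070 = 10.92 d.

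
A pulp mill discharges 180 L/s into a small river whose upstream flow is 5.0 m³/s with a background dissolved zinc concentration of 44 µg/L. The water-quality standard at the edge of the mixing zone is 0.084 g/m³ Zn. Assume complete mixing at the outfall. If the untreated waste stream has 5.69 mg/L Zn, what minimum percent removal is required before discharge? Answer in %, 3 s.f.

79.0 %

180 L/s = 0.18 m³/s.
44 µg/L = 0.044 mg/L.
Mass balance: 0.084·5.18 = 0.18·Cₑ + 5·0.044.
Cₑ = (0.4351 − 0.22) / 0.18 = 1.195 mg/L.
Required removal = 1 − 1.195/5.69 = 79 %.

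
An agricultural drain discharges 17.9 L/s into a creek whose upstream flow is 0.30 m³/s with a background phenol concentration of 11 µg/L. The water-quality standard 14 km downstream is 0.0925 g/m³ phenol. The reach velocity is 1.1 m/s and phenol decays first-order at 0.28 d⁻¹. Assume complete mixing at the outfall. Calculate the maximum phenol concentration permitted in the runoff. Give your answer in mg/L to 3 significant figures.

17.9 L/s = 0.0179 m³/s.
11 µg/L = 0.011 mg/L.
Travel time to the compliance point: t = 1.4e+04/1.1 = 1.273e+04 s = 0.1473 d; decay factor exp(−0.28·0.1473) = 0.9596.
So the concentration just after mixing may be at most 0.0925/0.9596 = 0.0964 mg/L.
Mass balance: 0.0964·0.3179 = 0.0179·Cₑ + 0.3·0.011.
Cₑ = (0.03064 − 0.0033) / 0.0179 = 1.528 mg/L.

1.53 mg/L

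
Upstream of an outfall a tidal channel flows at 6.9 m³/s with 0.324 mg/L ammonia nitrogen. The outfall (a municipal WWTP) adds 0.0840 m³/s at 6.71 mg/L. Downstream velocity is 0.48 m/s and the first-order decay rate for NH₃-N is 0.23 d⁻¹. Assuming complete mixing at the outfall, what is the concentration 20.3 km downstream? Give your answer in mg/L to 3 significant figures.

0.358 mg/L

After complete mixing, C₀ = (0.084·6.71 + 6.9·0.324) / 6.984 = 0.4008 mg/L.
Travel time t = 2.03e+04 m / 0.48 m/s = 4.229e+04 s = 0.4895 d.
C = 0.4008·exp(−0.23·0.4895) = 0.4008·0.8935 = 0.3581 mg/L.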